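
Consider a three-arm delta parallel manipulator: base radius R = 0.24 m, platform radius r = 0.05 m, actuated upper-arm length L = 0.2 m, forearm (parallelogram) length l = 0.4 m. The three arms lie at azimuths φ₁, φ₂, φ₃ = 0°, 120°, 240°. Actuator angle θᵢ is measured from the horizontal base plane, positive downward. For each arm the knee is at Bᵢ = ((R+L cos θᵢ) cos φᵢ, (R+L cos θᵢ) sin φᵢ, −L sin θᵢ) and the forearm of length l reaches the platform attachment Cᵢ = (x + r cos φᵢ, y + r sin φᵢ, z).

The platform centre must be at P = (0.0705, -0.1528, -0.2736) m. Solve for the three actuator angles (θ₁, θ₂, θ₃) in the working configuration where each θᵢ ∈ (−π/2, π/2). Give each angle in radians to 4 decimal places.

rotate P by −φ1: (0.0705, -0.1528, -0.2736)
  A cos θ + B sin θ = C:  0.1195·cos θ + -0.2736·sin θ = 0.0188
  θ1 = atan2(B,A) + arccos(C/0.2986) = 0.3488
φ2=120.0° → target in arm frame (-0.1676, 0.0153)
  A cos θ + B sin θ = C:  0.3576·cos θ + -0.2736·sin θ = -0.2074
  θ2 = atan2(B,A) + arccos(C/0.4502) = 1.3964
arm 3 (φ=240.0°): x'=0.0971, y'=0.1375
  e−x'=0.0929;  (l²−L²−(e−x')²−y'²−z²)/2L = 0.0440
  γ=atan2(-0.2736,0.0929)=-1.2434;  ψ=arccos(0.1524)=1.4178;  θ3=γ+ψ≈0.1744

θ₁ = 0.3488, θ₂ = 1.3964, θ₃ = 0.1744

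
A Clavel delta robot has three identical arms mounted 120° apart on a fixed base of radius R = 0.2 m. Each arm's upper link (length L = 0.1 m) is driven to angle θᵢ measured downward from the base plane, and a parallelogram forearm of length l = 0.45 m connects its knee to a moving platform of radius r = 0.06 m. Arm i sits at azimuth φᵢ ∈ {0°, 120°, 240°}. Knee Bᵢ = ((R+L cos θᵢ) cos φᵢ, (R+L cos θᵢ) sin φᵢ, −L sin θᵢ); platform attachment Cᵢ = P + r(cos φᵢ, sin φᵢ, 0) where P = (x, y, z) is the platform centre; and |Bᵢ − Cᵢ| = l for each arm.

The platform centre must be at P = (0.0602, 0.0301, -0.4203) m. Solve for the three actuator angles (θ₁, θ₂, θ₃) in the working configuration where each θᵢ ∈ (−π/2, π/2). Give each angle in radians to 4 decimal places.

θ₁ = 0.0873, θ₂ = 0.4363, θ₃ = 0.6985

rotate P by −φ1: (0.0602, 0.0301, -0.4203)
  A=0.0798, B=-0.4203, C=(l²−L²−A²−y'²−z²)/(2L)=0.0429
  θ1 = atan2(B,A) + arccos(C/0.4278) = 0.0873
arm 2 (φ=120.0°): x'=-0.0040, y'=-0.0672
  A cos θ + B sin θ = C:  0.1440·cos θ + -0.4203·sin θ = -0.0471
  θ2 = atan2(B,A) + arccos(C/0.4443) = 0.4363
rotate P by −φ3: (-0.0562, 0.0371, -0.4203)
  e−x'=0.1962;  (l²−L²−(e−x')²−y'²−z²)/2L = -0.1200
  √(A²+B²)=0.4638;  θ3 = -1.1341+1.8326 ≈ 0.6985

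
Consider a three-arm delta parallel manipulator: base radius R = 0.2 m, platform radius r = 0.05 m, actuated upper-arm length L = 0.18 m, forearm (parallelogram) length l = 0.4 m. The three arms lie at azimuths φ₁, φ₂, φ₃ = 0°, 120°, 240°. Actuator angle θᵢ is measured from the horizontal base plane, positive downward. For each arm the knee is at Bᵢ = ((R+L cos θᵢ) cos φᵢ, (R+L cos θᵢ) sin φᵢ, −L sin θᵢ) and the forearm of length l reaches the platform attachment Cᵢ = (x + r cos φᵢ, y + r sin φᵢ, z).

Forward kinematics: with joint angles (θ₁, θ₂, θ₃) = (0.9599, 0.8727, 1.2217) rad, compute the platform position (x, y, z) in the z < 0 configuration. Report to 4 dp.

centre 1 = (0.2532·cos0.0°, 0.2532·sin0.0°, -0.1474) = (0.2532, 0.0000, -0.1474)
centre 2 = (0.2657·cos120.0°, 0.2657·sin120.0°, -0.1379) = (-0.1328, 0.2301, -0.1379)
φ3=240.0°: virtual centre (-0.1058, -0.1832, -0.1691), radius l
subtract pairs → two planes through P
linear system: -0.7722x+0.4602y = 0.0037−0.0191z; -0.7181x+-0.3664y = -0.0125−-0.0434z
Cramer: x(z) = 0.0071-0.0211z;  y(z) = 0.0201-0.0770z
into |P−centre ₁|² = l²: 1.0064z² + 0.3022z + -0.0773 = 0;  Δ = 0.4025;  z = -0.4653 or 0.1650 → z<0 root = -0.4653
x = 0.0170, y = 0.0559

(0.0170, 0.0559, -0.4653)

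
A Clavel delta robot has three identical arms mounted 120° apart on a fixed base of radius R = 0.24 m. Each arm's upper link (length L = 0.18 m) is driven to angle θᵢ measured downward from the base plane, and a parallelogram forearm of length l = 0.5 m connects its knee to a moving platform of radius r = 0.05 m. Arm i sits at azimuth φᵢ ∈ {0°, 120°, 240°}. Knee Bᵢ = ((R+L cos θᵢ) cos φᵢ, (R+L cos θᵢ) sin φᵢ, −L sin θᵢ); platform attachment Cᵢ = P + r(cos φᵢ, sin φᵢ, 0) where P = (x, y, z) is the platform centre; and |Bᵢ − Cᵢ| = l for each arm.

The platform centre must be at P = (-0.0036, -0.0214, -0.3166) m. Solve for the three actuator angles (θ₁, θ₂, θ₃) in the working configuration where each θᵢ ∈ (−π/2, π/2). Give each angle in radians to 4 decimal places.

rotate P by −φ1: (-0.0036, -0.0214, -0.3166)
  e−x'=0.1936;  (l²−L²−(e−x')²−y'²−z²)/2L = 0.2206
  γ=atan2(-0.3166,0.1936)=-1.0220;  ψ=arccos(0.5945)=0.9341;  θ1=γ+ψ≈-0.0878
φ2=120.0° → target in arm frame (-0.0167, 0.0138)
  A cos θ + B sin θ = C:  0.2067·cos θ + -0.3166·sin θ = 0.2068
  γ=atan2(-0.3166,0.2067)=-0.9923;  ψ=arccos(0.5468)=0.9922;  θ2=γ+ψ≈-0.0001
arm 3 (φ=240.0°): x'=0.0203, y'=0.0076
  A cos θ + B sin θ = C:  0.1697·cos θ + -0.3166·sin θ = 0.2459
  θ3 = atan2(B,A) + arccos(C/0.3592) = -0.2620

θ₁ = -0.0878, θ₂ = -0.0001, θ₃ = -0.2620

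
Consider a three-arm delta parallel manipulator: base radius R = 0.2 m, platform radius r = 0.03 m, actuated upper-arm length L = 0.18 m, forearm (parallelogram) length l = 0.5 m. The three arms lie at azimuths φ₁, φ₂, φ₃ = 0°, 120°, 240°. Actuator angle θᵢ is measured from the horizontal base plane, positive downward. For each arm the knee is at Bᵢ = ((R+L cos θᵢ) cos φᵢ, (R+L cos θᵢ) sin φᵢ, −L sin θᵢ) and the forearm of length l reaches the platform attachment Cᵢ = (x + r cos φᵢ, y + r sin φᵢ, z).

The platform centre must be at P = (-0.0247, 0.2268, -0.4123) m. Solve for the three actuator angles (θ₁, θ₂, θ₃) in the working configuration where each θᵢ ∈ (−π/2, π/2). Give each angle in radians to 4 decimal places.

θ₁ = 0.6983, θ₂ = -0.3490, θ₃ = 1.2220

φ1=0.0° → target in arm frame (-0.0247, 0.2268)
  A=0.1947, B=-0.4123, C=(l²−L²−A²−y'²−z²)/(2L)=-0.1159
  γ=atan2(-0.4123,0.1947)=-1.1296;  ψ=arccos(-0.2543)=1.8279;  θ1=γ+ψ≈0.6983
φ2=120.0° → target in arm frame (0.2088, -0.0920)
  A=-0.0388, B=-0.4123, C=(l²−L²−A²−y'²−z²)/(2L)=0.1046
  θ2 = atan2(B,A) + arccos(C/0.4141) = -0.3490
φ3=240.0° → target in arm frame (-0.1841, -0.1348)
  e−x'=0.3541;  (l²−L²−(e−x')²−y'²−z²)/2L = -0.2664
  γ=atan2(-0.4123,0.3541)=-0.8612;  ψ=arccos(-0.4903)=2.0832;  θ3=γ+ψ≈1.2220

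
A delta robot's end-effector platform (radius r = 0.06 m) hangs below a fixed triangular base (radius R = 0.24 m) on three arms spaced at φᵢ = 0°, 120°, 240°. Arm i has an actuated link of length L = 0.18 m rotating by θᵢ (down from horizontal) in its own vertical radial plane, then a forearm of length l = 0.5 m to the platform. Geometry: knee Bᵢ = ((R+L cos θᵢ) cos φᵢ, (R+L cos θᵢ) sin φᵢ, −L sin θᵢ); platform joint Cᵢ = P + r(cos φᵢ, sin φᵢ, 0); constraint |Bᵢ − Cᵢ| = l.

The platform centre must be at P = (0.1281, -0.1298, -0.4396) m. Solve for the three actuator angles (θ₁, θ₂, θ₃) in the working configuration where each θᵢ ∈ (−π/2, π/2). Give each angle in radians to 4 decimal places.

θ₁ = 0.0873, θ₂ = 1.2218, θ₃ = 0.4361

arm 1 (φ=0.0°): x'=0.1281, y'=-0.1298
  A cos θ + B sin θ = C:  0.0519·cos θ + -0.4396·sin θ = 0.0134
  √(A²+B²)=0.4427;  θ1 = -1.4533+1.5406 ≈ 0.0873
arm 2 (φ=120.0°): x'=-0.1765, y'=-0.0460
  A=0.3565, B=-0.4396, C=(l²−L²−A²−y'²−z²)/(2L)=-0.2912
  √(A²+B²)=0.5660;  θ2 = -0.8895+2.1112 ≈ 1.2218
φ3=240.0° → target in arm frame (0.0484, 0.1758)
  e−x'=0.1316;  (l²−L²−(e−x')²−y'²−z²)/2L = -0.0664
  √(A²+B²)=0.4589;  θ3 = -1.2798+1.7160 ≈ 0.4361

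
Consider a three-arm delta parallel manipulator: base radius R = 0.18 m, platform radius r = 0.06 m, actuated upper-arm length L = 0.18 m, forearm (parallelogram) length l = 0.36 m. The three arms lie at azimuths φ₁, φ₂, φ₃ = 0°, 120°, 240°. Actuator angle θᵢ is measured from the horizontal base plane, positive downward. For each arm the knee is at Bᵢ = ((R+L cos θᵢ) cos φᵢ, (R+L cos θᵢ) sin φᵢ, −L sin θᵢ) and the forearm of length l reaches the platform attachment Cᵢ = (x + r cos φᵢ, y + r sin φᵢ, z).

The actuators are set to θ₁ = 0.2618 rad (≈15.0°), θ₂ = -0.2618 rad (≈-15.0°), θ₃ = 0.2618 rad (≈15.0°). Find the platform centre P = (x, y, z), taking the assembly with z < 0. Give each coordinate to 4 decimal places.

arm 1 at φ=0.0°: e+L cos θ1 = 0.2939;  centre 1 = (0.2939, 0.0000, -0.0466)
φ2=120.0°: virtual centre (-0.1469, 0.2545, 0.0466), radius l
centre 3 = (0.2939·cos240.0°, 0.2939·sin240.0°, -0.0466) = (-0.1469, -0.2545, -0.0466)
subtract pairs → two planes through P
plane₁₂: -0.8816x+0.5090y+0.1864z = 0.0000
det = 0.8975;  x = 0.0000+0.1057z,  y = 0.0000+-0.1831z
sphere 1 gives Az²+Bz+C=0 with A=1.0447, B=0.0311, C=-0.0411;  B²−4AC=0.1726;  roots -0.2137, 0.1840;  negative root z = -0.2137
x = -0.0226, y = 0.0391

(-0.0226, 0.0391, -0.2137)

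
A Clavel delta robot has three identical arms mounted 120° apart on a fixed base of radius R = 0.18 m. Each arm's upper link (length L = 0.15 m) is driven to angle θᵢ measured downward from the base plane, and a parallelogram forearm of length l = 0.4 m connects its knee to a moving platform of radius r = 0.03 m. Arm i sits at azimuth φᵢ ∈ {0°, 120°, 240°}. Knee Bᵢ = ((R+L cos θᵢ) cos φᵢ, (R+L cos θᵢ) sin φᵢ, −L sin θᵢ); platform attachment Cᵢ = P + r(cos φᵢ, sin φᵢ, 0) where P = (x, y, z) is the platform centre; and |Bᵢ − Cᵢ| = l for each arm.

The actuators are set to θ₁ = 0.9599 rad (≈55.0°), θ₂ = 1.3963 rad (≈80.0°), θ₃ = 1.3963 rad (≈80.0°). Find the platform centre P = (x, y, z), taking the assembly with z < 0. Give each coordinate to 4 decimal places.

(0.0649, 0.0000, -0.4844)

φ1=0.0°: virtual centre (0.2360, 0.0000, -0.1229), radius l
arm 2 at φ=120.0°: (R−r)+L cos θ2 = 0.1760;  centre 2 = (-0.0880, 0.1525, -0.1477)
arm 3 at φ=240.0°: (R−r)+L cos θ3 = 0.1760;  centre 3 = (-0.0880, -0.1525, -0.1477)
eliminate P² terms by subtracting sphere 1 from 2 and 3
linear system: -0.6481x+0.3049y = -0.0180−-0.0497z; -0.6481x+-0.3049y = -0.0180−-0.0497z
det = 0.3952;  x = 0.0278+-0.0767z,  y = 0.0000+0.0000z
into |P−centre ₁|² = l²: 1.0059z² + 0.2777z + -0.1015 = 0;  Δ = 0.4856;  z = -0.4844 or 0.2084 → z<0 root = -0.4844
x = 0.0649, y = 0.0000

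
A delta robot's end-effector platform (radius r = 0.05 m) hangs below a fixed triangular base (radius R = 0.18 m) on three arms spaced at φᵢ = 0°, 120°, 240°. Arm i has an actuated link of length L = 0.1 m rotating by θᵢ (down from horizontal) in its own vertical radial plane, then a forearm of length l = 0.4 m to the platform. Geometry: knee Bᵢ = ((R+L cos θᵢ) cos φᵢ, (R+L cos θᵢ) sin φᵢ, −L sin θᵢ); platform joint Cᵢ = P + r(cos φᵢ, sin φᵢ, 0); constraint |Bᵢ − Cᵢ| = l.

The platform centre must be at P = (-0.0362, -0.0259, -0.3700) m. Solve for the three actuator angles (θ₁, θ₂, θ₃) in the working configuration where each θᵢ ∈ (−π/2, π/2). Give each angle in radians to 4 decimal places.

θ₁ = 0.6106, θ₂ = 0.4361, θ₃ = 0.1747

arm 1 (φ=0.0°): x'=-0.0362, y'=-0.0259
  A=0.1662, B=-0.3700, C=(l²−L²−A²−y'²−z²)/(2L)=-0.0760
  θ1 = atan2(B,A) + arccos(C/0.4056) = 0.6106
arm 2 (φ=120.0°): x'=-0.0043, y'=0.0443
  A=0.1343, B=-0.3700, C=(l²−L²−A²−y'²−z²)/(2L)=-0.0345
  γ=atan2(-0.3700,0.1343)=-1.2225;  ψ=arccos(-0.0877)=1.6586;  θ2=γ+ψ≈0.4361
φ3=240.0° → target in arm frame (0.0405, -0.0184)
  A=0.0895, B=-0.3700, C=(l²−L²−A²−y'²−z²)/(2L)=0.0238
  √(A²+B²)=0.3807;  θ3 = -1.3335+1.5083 ≈ 0.1747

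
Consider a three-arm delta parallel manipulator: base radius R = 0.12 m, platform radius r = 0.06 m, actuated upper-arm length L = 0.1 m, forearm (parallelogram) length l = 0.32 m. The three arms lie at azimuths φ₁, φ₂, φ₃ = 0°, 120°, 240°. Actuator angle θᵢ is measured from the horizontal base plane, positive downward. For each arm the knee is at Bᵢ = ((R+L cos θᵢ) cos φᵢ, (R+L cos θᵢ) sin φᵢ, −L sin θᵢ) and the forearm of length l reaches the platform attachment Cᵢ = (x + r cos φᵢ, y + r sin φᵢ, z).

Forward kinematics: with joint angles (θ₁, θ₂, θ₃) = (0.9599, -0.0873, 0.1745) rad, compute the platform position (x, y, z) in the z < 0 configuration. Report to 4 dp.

(-0.1261, 0.0272, -0.2878)

S1 = (0.1174·cos0.0°, 0.1174·sin0.0°, -0.0819) = (0.1174, 0.0000, -0.0819)
S2 = (0.1596·cos120.0°, 0.1596·sin120.0°, 0.0087) = (-0.0798, 0.1382, 0.0087)
S3 = (0.1585·cos240.0°, 0.1585·sin240.0°, -0.0174) = (-0.0792, -0.1372, -0.0174)
eliminate P² terms by subtracting sphere 1 from 2 and 3
[-0.3943 0.2765 0.1813]·P = 0.0051;  [-0.3932 -0.2745 0.1291]·P = 0.0049
det = 0.2170;  x = -0.0127+0.3939z,  y = 0.0002+-0.0939z
quadratic in z: (1.1639)z²+(0.0613)z+(-0.0788)=0, √Δ=0.6087 → z ∈ {-0.2878, 0.2351}; z = -0.2878 (taking z<0)
x = -0.1261, y = 0.0272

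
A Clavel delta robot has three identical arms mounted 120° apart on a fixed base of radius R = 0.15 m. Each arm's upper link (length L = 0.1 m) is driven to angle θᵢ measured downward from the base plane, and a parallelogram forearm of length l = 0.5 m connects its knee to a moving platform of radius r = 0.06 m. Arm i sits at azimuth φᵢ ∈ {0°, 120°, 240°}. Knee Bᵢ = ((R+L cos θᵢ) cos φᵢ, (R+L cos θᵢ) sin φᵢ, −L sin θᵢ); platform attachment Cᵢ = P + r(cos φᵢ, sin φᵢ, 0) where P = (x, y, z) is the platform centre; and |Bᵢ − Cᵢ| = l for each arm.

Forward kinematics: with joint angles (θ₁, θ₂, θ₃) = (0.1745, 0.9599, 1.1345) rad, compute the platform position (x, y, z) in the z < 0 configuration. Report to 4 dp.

centre 1 = (0.1885·cos0.0°, 0.1885·sin0.0°, -0.0174) = (0.1885, 0.0000, -0.0174)
φ2=120.0°: virtual centre (-0.0737, 0.1276, -0.0819), radius l
centre 3 = (0.1323·cos240.0°, 0.1323·sin240.0°, -0.0906) = (-0.0661, -0.1145, -0.0906)
|centre ₂|²−|centre ₁|² = -0.0074;  |centre ₃|²−|centre ₁|² = -0.0101
plane₁₂: -0.5243x+0.2552y+-0.1291z = -0.0074
det = 0.2501;  x = 0.0171+-0.2678z,  y = 0.0061+-0.0444z
into |P−centre ₁|² = l²: 1.0737z² + 0.1260z + -0.2203 = 0;  Δ = 0.9620;  z = -0.5154 or 0.3981 → z<0 root = -0.5154
x = 0.1551, y = 0.0290

(0.1551, 0.0290, -0.5154)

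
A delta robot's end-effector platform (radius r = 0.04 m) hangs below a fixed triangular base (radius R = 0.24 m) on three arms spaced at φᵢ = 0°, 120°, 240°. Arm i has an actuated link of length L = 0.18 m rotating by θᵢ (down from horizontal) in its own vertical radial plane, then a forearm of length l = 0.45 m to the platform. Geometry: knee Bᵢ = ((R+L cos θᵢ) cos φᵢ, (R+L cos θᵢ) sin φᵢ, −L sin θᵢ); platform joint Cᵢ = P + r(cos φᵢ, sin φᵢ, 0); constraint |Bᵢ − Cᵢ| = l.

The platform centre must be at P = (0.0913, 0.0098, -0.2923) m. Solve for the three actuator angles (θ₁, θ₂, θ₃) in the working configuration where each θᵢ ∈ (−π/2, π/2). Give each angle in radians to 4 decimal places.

rotate P by −φ1: (0.0913, 0.0098, -0.2923)
  A cos θ + B sin θ = C:  0.1087·cos θ + -0.2923·sin θ = 0.2021
  θ1 = atan2(B,A) + arccos(C/0.3119) = -0.3489
arm 2 (φ=120.0°): x'=-0.0372, y'=-0.0840
  A=0.2372, B=-0.2923, C=(l²−L²−A²−y'²−z²)/(2L)=0.0593
  θ2 = atan2(B,A) + arccos(C/0.3764) = 0.5233
arm 3 (φ=240.0°): x'=-0.0541, y'=0.0742
  A=0.2541, B=-0.2923, C=(l²−L²−A²−y'²−z²)/(2L)=0.0405
  √(A²+B²)=0.3873;  θ3 = -0.8551+1.4661 ≈ 0.6110

θ₁ = -0.3489, θ₂ = 0.5233, θ₃ = 0.6110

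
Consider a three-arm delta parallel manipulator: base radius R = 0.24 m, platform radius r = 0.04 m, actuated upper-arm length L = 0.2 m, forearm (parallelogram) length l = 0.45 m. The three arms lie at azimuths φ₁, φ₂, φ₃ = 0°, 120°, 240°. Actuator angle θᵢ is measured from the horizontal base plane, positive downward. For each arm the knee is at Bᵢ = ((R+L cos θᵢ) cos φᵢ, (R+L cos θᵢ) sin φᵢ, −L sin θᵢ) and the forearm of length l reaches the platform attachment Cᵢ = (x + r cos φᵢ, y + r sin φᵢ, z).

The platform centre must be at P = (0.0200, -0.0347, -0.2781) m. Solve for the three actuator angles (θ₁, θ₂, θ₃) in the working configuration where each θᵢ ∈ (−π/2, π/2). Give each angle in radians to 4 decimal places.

θ₁ = 0.1748, θ₂ = 0.5236, θ₃ = 0.1745

arm 1 (φ=0.0°): x'=0.0200, y'=-0.0347
  A cos θ + B sin θ = C:  0.1800·cos θ + -0.2781·sin θ = 0.1289
  θ1 = atan2(B,A) + arccos(C/0.3313) = 0.1748
rotate P by −φ2: (-0.0401, 0.0000, -0.2781)
  A=0.2401, B=-0.2781, C=(l²−L²−A²−y'²−z²)/(2L)=0.0688
  √(A²+B²)=0.3674;  θ2 = -0.8587+1.3823 ≈ 0.5236
rotate P by −φ3: (0.0201, 0.0347, -0.2781)
  A=0.1799, B=-0.2781, C=(l²−L²−A²−y'²−z²)/(2L)=0.1289
  √(A²+B²)=0.3312;  θ3 = -0.9965+1.1710 ≈ 0.1745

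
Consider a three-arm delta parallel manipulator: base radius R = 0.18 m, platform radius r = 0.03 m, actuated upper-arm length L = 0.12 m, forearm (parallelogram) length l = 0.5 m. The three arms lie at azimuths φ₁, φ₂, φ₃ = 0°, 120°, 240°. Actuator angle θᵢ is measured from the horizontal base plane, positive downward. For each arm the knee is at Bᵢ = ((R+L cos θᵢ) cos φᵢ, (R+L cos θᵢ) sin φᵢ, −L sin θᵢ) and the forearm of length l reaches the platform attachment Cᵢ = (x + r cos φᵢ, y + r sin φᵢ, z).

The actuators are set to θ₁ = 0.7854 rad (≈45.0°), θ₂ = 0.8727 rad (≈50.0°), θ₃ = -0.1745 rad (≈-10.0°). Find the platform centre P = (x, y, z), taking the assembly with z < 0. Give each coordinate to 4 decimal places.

(-0.0625, -0.1333, -0.4640)

centre 1 = (0.2349·cos0.0°, 0.2349·sin0.0°, -0.0849) = (0.2349, 0.0000, -0.0849)
centre 2 = (0.2271·cos120.0°, 0.2271·sin120.0°, -0.0919) = (-0.1136, 0.1967, -0.0919)
arm 3 at φ=240.0°: ρ3 = 0.2682;  centre 3 = (-0.1341, -0.2322, 0.0208)
eliminate P² terms by subtracting sphere 1 from 2 and 3
linear system: -0.6968x+0.3934y = -0.0023−-0.0142z; -0.7379x+-0.4645y = 0.0100−0.2114z
Cramer: x(z) = -0.0047+0.1247z;  y(z) = -0.0141+0.2569z
sphere 1 gives Az²+Bz+C=0 with A=1.0816, B=0.1027, C=-0.1852;  B²−4AC=0.8119;  roots -0.4640, 0.3691;  negative root z = -0.4640
x = -0.0625, y = -0.1333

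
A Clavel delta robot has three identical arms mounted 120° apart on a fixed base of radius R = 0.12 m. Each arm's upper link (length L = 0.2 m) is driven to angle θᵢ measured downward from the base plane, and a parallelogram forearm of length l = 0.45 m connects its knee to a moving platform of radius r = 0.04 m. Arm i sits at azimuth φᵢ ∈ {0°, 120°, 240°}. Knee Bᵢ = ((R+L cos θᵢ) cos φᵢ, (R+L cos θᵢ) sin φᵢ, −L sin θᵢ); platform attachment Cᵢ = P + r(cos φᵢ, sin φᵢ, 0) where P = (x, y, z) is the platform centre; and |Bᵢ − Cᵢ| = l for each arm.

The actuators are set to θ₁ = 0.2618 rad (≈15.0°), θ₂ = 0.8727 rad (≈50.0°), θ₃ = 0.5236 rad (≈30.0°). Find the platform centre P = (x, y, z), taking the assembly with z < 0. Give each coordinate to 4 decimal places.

φ1=0.0°: virtual centre (0.2732, 0.0000, -0.0518), radius l
arm 2 at φ=120.0°: ρ2 = 0.2086;  centre 2 = (-0.1043, 0.1806, -0.1532)
centre 3 = (0.2532·cos240.0°, 0.2532·sin240.0°, -0.1000) = (-0.1266, -0.2193, -0.1000)
subtract pairs → two planes through P
linear system: -0.7549x+0.3612y = -0.0103−-0.2029z; -0.7996x+-0.4386y = -0.0032−-0.0965z
det = 0.6199;  x = 0.0092+-0.1998z,  y = -0.0094+0.1442z
into |P−centre ₁|² = l²: 1.0607z² + 0.2063z + -0.1300 = 0;  Δ = 0.5943;  z = -0.4606 or 0.2661 → z<0 root = -0.4606
x = 0.1012, y = -0.0759

(0.1012, -0.0759, -0.4606)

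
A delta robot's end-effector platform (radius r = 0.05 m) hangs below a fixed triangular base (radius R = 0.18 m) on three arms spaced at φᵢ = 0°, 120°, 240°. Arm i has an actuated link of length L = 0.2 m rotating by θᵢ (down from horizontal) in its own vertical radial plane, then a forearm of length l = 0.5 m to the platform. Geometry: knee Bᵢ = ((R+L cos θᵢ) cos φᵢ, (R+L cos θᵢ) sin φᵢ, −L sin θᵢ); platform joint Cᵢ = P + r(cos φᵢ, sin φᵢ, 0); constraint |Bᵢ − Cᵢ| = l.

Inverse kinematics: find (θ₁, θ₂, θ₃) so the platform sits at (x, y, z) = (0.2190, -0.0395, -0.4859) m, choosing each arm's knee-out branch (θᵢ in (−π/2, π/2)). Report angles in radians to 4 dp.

arm 1 (φ=0.0°): x'=0.2190, y'=-0.0395
  e−x'=-0.0890;  (l²−L²−(e−x')²−y'²−z²)/2L = -0.0890
  γ=atan2(-0.4859,-0.0890)=-1.7520;  ψ=arccos(-0.1801)=1.7519;  θ1=γ+ψ≈-0.0001
arm 2 (φ=120.0°): x'=-0.1437, y'=-0.1699
  A=0.2737, B=-0.4859, C=(l²−L²−A²−y'²−z²)/(2L)=-0.3247
  √(A²+B²)=0.5577;  θ2 = -1.0578+2.1923 ≈ 1.1345
rotate P by −φ3: (-0.0753, 0.2094, -0.4859)
  A=0.2053, B=-0.4859, C=(l²−L²−A²−y'²−z²)/(2L)=-0.2802
  √(A²+B²)=0.5275;  θ3 = -1.1710+2.1309 ≈ 0.9599

θ₁ = -0.0001, θ₂ = 1.1345, θ₃ = 0.9599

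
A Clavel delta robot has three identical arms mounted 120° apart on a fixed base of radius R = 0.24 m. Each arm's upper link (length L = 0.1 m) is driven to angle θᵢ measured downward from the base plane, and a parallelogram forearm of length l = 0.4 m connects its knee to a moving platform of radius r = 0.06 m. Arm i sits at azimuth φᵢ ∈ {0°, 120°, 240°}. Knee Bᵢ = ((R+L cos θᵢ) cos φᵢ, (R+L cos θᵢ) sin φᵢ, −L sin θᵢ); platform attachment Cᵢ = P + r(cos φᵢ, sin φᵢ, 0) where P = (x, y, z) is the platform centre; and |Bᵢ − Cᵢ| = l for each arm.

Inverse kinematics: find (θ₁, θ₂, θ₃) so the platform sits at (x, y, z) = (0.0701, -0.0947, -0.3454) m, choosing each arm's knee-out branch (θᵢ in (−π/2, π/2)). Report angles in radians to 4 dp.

θ₁ = 0.1745, θ₂ = 1.3964, θ₃ = 0.3498

arm 1 (φ=0.0°): x'=0.0701, y'=-0.0947
  e−x'=0.1099;  (l²−L²−(e−x')²−y'²−z²)/2L = 0.0483
  θ1 = atan2(B,A) + arccos(C/0.3625) = 0.1745
rotate P by −φ2: (-0.1171, -0.0134, -0.3454)
  A cos θ + B sin θ = C:  0.2971·cos θ + -0.3454·sin θ = -0.2886
  θ2 = atan2(B,A) + arccos(C/0.4556) = 1.3964
arm 3 (φ=240.0°): x'=0.0470, y'=0.1081
  A cos θ + B sin θ = C:  0.1330·cos θ + -0.3454·sin θ = 0.0066
  √(A²+B²)=0.3701;  θ3 = -1.2031+1.5529 ≈ 0.3498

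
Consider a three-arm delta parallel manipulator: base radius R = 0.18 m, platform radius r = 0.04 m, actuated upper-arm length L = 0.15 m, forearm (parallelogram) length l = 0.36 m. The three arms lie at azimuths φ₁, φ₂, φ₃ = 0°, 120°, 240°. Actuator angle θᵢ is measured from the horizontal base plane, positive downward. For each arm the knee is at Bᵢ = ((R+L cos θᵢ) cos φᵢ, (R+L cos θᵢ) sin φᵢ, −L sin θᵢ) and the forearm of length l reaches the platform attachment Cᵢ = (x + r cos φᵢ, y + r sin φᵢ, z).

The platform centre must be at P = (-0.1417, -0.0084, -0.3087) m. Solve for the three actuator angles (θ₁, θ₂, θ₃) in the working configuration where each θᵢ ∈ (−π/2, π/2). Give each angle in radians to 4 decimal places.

θ₁ = 1.3094, θ₂ = 0.3492, θ₃ = 0.2621

arm 1 (φ=0.0°): x'=-0.1417, y'=-0.0084
  A=0.2817, B=-0.3087, C=(l²−L²−A²−y'²−z²)/(2L)=-0.2254
  θ1 = atan2(B,A) + arccos(C/0.4179) = 1.3094
arm 2 (φ=120.0°): x'=0.0636, y'=0.1269
  e−x'=0.0764;  (l²−L²−(e−x')²−y'²−z²)/2L = -0.0338
  γ=atan2(-0.3087,0.0764)=-1.3281;  ψ=arccos(-0.1063)=1.6773;  θ2=γ+ψ≈0.3492
arm 3 (φ=240.0°): x'=0.0781, y'=-0.1185
  e−x'=0.0619;  (l²−L²−(e−x')²−y'²−z²)/2L = -0.0202
  γ=atan2(-0.3087,0.0619)=-1.3730;  ψ=arccos(-0.0643)=1.6351;  θ3=γ+ψ≈0.2621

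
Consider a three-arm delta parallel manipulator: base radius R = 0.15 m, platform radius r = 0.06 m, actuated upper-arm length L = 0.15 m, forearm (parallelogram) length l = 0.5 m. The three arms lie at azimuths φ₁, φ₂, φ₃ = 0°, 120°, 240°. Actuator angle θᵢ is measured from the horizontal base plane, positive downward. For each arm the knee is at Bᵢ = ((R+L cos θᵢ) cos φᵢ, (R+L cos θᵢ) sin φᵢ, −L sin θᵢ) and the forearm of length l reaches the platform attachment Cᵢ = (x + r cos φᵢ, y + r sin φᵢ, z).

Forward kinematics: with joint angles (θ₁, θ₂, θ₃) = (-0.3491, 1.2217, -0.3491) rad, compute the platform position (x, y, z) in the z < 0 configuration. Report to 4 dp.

(0.1526, -0.2644, -0.3658)

arm 1 at φ=0.0°: (R−r)+L cos θ1 = 0.2310;  S1 = (0.2310, 0.0000, 0.0513)
arm 2 at φ=120.0°: (R−r)+L cos θ2 = 0.1413;  S2 = (-0.0707, 0.1224, -0.1410)
φ3=240.0°: virtual centre (-0.1155, -0.2000, 0.0513), radius l
subtract pairs → two planes through P
[-0.6032 0.2448 -0.3845]·P = -0.0161;  [-0.6929 -0.4000 0.0000]·P = 0.0000
Cramer: x(z) = 0.0157-0.3744z;  y(z) = -0.0272+0.6484z
sphere 1 gives Az²+Bz+C=0 with A=1.5606, B=0.0233, C=-0.2003;  B²−4AC=1.2509;  roots -0.3658, 0.3509;  negative root z = -0.3658
x = 0.1526, y = -0.2644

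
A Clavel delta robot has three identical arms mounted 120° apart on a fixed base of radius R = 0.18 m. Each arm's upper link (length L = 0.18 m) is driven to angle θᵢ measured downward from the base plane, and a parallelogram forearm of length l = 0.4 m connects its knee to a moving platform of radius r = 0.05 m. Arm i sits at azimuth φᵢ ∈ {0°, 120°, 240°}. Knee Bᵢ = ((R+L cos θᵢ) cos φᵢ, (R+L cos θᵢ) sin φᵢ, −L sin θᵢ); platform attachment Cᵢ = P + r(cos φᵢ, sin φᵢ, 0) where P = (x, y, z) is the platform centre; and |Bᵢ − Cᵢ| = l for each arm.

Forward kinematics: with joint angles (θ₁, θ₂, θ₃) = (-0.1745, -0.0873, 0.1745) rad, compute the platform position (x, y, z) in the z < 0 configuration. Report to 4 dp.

arm 1 at φ=0.0°: e+L cos θ1 = 0.3073;  S1 = (0.3073, 0.0000, 0.0313)
φ2=120.0°: virtual centre (-0.1547, 0.2679, 0.0157), radius l
φ3=240.0°: virtual centre (-0.1536, -0.2661, -0.0313), radius l
eliminate P² terms by subtracting sphere 1 from 2 and 3
linear system: -0.9238x+0.5357y = 0.0005−-0.0311z; -0.9218x+-0.5322y = 0.0000−-0.1250z
det = 0.9855;  x = -0.0003+-0.0848z,  y = 0.0005+-0.0881z
sphere 1 gives Az²+Bz+C=0 with A=1.0149, B=-0.0105, C=-0.0644;  B²−4AC=0.2617;  roots -0.2469, 0.2572;  negative root z = -0.2469
x = 0.0206, y = 0.0222

(0.0206, 0.0222, -0.2469)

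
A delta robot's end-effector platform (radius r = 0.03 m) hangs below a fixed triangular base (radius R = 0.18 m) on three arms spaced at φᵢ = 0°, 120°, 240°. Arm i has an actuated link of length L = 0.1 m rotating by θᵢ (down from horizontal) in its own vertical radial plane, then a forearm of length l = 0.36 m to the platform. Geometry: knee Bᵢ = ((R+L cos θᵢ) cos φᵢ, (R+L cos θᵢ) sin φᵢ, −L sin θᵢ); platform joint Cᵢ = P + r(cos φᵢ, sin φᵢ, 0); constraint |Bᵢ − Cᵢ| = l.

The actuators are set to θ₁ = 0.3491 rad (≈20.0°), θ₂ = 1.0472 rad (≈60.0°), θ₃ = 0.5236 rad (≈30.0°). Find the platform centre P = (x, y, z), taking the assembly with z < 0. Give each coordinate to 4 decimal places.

arm 1 at φ=0.0°: ρ1 = 0.2440;  O1 = (0.2440, 0.0000, -0.0342)
φ2=120.0°: virtual centre (-0.1000, 0.1732, -0.0866), radius l
O3 = (0.2366·cos240.0°, 0.2366·sin240.0°, -0.0500) = (-0.1183, -0.2049, -0.0500)
eliminate P² terms by subtracting sphere 1 from 2 and 3
[-0.6879 0.3464 -0.1048]·P = -0.0132;  [-0.7245 -0.4098 -0.0316]·P = -0.0022
Cramer: x(z) = 0.0116-0.1011z;  y(z) = -0.0151+0.1017z
quadratic in z: (1.0206)z²+(0.1123)z+(-0.0742)=0, √Δ=0.5617 → z ∈ {-0.3302, 0.2202}; z = -0.3302 (taking z<0)
x = 0.0450, y = -0.0487

(0.0450, -0.0487, -0.3302)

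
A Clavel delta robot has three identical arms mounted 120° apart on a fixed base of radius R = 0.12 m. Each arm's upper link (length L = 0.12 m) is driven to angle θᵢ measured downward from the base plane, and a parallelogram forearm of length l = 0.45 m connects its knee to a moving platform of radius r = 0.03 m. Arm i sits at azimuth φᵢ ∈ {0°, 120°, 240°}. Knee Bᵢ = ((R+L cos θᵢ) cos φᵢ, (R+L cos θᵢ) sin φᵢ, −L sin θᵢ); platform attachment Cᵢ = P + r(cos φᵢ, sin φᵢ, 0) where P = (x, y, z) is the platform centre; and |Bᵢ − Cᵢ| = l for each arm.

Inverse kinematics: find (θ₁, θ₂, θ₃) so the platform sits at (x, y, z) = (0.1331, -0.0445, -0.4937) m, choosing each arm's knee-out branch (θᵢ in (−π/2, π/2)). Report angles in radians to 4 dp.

θ₁ = 0.4366, θ₂ = 1.3092, θ₃ = 1.0475

φ1=0.0° → target in arm frame (0.1331, -0.0445)
  e−x'=-0.0431;  (l²−L²−(e−x')²−y'²−z²)/2L = -0.2478
  θ1 = atan2(B,A) + arccos(C/0.4956) = 0.4366
arm 2 (φ=120.0°): x'=-0.1051, y'=-0.0930
  e−x'=0.1951;  (l²−L²−(e−x')²−y'²−z²)/2L = -0.4265
  γ=atan2(-0.4937,0.1951)=-1.1945;  ψ=arccos(-0.8034)=2.5037;  θ2=γ+ψ≈1.3092
arm 3 (φ=240.0°): x'=-0.0280, y'=0.1375
  A cos θ + B sin θ = C:  0.1180·cos θ + -0.4937·sin θ = -0.3687
  √(A²+B²)=0.5076;  θ3 = -1.3362+2.3837 ≈ 1.0475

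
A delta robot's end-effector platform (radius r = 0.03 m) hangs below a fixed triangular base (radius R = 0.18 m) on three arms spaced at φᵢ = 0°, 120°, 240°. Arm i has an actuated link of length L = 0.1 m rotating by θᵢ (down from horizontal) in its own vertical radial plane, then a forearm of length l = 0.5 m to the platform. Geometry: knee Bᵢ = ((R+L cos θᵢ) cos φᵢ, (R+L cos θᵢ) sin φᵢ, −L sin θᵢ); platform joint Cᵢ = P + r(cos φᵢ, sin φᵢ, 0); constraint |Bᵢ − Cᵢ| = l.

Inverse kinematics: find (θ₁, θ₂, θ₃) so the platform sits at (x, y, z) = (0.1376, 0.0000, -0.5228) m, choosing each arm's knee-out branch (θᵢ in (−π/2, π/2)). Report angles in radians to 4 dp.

θ₁ = 0.3495, θ₂ = 1.3966, θ₃ = 1.3966

φ1=0.0° → target in arm frame (0.1376, 0.0000)
  A=0.0124, B=-0.5228, C=(l²−L²−A²−y'²−z²)/(2L)=-0.1674
  θ1 = atan2(B,A) + arccos(C/0.5229) = 0.3495
arm 2 (φ=120.0°): x'=-0.0688, y'=-0.1192
  A=0.2188, B=-0.5228, C=(l²−L²−A²−y'²−z²)/(2L)=-0.4770
  γ=atan2(-0.5228,0.2188)=-1.1744;  ψ=arccos(-0.8416)=2.5710;  θ2=γ+ψ≈1.3966
arm 3 (φ=240.0°): x'=-0.0688, y'=0.1192
  A cos θ + B sin θ = C:  0.2188·cos θ + -0.5228·sin θ = -0.4770
  θ3 = atan2(B,A) + arccos(C/0.5667) = 1.3966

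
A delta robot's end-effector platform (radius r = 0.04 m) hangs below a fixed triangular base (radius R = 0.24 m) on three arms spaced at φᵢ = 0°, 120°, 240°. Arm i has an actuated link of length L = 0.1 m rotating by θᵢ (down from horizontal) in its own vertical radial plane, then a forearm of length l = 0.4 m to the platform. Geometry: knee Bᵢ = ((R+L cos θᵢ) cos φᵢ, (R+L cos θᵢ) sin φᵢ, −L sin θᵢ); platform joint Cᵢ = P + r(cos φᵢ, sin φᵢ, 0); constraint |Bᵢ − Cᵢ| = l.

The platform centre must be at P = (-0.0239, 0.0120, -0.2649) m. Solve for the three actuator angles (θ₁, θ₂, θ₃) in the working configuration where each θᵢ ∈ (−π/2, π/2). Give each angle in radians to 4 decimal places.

θ₁ = 0.2616, θ₂ = -0.2622, θ₃ = -0.0009

rotate P by −φ1: (-0.0239, 0.0120, -0.2649)
  A cos θ + B sin θ = C:  0.2239·cos θ + -0.2649·sin θ = 0.1478
  √(A²+B²)=0.3468;  θ1 = -0.8691+1.1307 ≈ 0.2616
φ2=120.0° → target in arm frame (0.0223, 0.0147)
  A cos θ + B sin θ = C:  0.1777·cos θ + -0.2649·sin θ = 0.2402
  γ=atan2(-0.2649,0.1777)=-0.9800;  ψ=arccos(0.7532)=0.7178;  θ2=γ+ψ≈-0.2622
φ3=240.0° → target in arm frame (0.0016, -0.0267)
  A=0.1984, B=-0.2649, C=(l²−L²−A²−y'²−z²)/(2L)=0.1987
  √(A²+B²)=0.3310;  θ3 = -0.9279+0.9270 ≈ -0.0009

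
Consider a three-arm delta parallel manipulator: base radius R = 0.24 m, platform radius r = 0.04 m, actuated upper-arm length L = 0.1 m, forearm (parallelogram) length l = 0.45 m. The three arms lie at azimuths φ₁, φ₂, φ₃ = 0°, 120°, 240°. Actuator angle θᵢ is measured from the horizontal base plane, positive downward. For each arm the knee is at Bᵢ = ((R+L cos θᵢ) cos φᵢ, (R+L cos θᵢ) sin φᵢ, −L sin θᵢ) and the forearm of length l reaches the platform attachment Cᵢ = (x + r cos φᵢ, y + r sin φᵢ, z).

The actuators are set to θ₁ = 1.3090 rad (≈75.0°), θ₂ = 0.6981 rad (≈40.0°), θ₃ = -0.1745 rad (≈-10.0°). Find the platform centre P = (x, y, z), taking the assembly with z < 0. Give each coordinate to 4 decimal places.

(-0.1086, -0.0702, -0.3893)

φ1=0.0°: virtual centre (0.2259, 0.0000, -0.0966), radius l
O2 = (0.2766·cos120.0°, 0.2766·sin120.0°, -0.0643) = (-0.1383, 0.2395, -0.0643)
φ3=240.0°: virtual centre (-0.1492, -0.2585, 0.0174), radius l
subtract pairs → two planes through P
[-0.7284 0.4791 0.0646]·P = 0.0203;  [-0.7502 -0.5170 0.2279]·P = 0.0290
Cramer: x(z) = -0.0332+0.1938z;  y(z) = -0.0081+0.1597z
into |P−O₁|² = l²: 1.0630z² + 0.0902z + -0.1260 = 0;  Δ = 0.5439;  z = -0.3893 or 0.3045 → z<0 root = -0.3893
x = -0.1086, y = -0.0702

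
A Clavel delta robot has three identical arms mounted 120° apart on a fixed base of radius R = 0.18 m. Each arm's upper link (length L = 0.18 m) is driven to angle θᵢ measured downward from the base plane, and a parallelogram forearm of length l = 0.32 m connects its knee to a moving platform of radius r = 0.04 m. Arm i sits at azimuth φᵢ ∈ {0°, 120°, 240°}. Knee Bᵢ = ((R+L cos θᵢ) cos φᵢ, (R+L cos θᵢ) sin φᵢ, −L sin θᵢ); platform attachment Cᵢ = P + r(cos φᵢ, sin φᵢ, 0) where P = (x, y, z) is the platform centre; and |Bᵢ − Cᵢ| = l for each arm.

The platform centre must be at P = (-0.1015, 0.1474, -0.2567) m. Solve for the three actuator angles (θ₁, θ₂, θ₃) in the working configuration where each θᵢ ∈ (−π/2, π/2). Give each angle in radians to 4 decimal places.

arm 1 (φ=0.0°): x'=-0.1015, y'=0.1474
  e−x'=0.2415;  (l²−L²−(e−x')²−y'²−z²)/2L = -0.2110
  √(A²+B²)=0.3524;  θ1 = -0.8159+2.2125 ≈ 1.3966
rotate P by −φ2: (0.1784, 0.0142, -0.2567)
  A=-0.0384, B=-0.2567, C=(l²−L²−A²−y'²−z²)/(2L)=0.0067
  θ2 = atan2(B,A) + arccos(C/0.2596) = -0.1745
arm 3 (φ=240.0°): x'=-0.0769, y'=-0.1616
  A cos θ + B sin θ = C:  0.2169·cos θ + -0.2567·sin θ = -0.1918
  γ=atan2(-0.2567,0.2169)=-0.8692;  ψ=arccos(-0.5708)=2.1783;  θ3=γ+ψ≈1.3090

θ₁ = 1.3966, θ₂ = -0.1745, θ₃ = 1.3090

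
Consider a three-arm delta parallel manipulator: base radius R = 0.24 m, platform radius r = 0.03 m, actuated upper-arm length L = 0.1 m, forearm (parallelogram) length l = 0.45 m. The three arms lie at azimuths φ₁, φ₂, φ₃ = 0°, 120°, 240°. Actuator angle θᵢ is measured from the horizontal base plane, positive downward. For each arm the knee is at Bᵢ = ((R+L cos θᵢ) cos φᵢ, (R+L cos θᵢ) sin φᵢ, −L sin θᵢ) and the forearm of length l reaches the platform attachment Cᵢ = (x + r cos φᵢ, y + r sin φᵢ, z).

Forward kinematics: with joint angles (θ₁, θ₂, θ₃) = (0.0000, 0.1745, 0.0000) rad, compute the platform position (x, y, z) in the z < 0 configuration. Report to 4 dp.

O1 = (0.3100·cos0.0°, 0.3100·sin0.0°, 0.0000) = (0.3100, 0.0000, 0.0000)
φ2=120.0°: virtual centre (-0.1542, 0.2672, -0.0174), radius l
φ3=240.0°: virtual centre (-0.1550, -0.2685, 0.0000), radius l
|O₂|²−|O₁|² = -0.0006;  |O₃|²−|O₁|² = 0.0000
[-0.9285 0.5343 -0.0347]·P = -0.0006;  [-0.9300 -0.5369 0.0000]·P = 0.0000
Cramer: x(z) = 0.0003-0.0187z;  y(z) = -0.0006+0.0324z
sphere 1 gives Az²+Bz+C=0 with A=1.0014, B=0.0116, C=-0.1066;  B²−4AC=0.4272;  roots -0.3321, 0.3206;  negative root z = -0.3321
x = 0.0066, y = -0.0114

(0.0066, -0.0114, -0.3321)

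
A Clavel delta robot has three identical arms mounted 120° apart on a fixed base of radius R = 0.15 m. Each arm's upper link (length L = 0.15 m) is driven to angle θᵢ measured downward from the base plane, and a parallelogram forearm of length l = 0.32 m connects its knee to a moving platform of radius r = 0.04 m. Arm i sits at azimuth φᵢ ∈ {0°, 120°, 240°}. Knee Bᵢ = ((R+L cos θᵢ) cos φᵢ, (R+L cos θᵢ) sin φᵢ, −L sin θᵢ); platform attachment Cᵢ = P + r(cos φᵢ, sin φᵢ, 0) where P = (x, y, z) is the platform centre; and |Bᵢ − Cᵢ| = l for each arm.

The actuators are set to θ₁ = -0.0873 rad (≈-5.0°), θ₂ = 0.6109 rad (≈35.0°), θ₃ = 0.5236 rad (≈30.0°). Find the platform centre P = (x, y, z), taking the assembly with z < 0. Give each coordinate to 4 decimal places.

(0.0668, -0.0090, -0.2423)

arm 1 at φ=0.0°: e+L cos θ1 = 0.2594;  centre 1 = (0.2594, 0.0000, 0.0131)
φ2=120.0°: virtual centre (-0.1164, 0.2017, -0.0860), radius l
φ3=240.0°: virtual centre (-0.1200, -0.2078, -0.0750), radius l
|centre ₂|²−|centre ₁|² = -0.0058;  |centre ₃|²−|centre ₁|² = -0.0043
linear system: -0.7517x+0.4033y = -0.0058−-0.1982z; -0.7588x+-0.4155y = -0.0043−-0.1762z
Cramer: x(z) = 0.0067-0.2481z;  y(z) = -0.0019+0.0291z
quadratic in z: (1.0624)z²+(0.0991)z+(-0.0384)=0, √Δ=0.4158 → z ∈ {-0.2423, 0.1490}; z = -0.2423 (taking z<0)
x = 0.0668, y = -0.0090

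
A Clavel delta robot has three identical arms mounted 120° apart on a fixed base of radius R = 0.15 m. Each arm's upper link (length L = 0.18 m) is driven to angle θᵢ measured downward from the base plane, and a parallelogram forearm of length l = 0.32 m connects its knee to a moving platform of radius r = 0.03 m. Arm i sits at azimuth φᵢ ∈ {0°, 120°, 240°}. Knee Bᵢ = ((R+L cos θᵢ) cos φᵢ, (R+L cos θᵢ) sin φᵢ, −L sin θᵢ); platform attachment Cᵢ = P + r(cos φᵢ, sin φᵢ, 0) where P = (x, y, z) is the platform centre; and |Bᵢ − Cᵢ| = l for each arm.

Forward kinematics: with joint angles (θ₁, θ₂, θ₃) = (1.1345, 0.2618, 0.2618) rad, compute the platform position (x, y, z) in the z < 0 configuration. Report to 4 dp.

(-0.1151, 0.0000, -0.2379)

S1 = (0.1961·cos0.0°, 0.1961·sin0.0°, -0.1631) = (0.1961, 0.0000, -0.1631)
arm 2 at φ=120.0°: ρ2 = 0.2939;  S2 = (-0.1469, 0.2545, -0.0466)
S3 = (0.2939·cos240.0°, 0.2939·sin240.0°, -0.0466) = (-0.1469, -0.2545, -0.0466)
eliminate P² terms by subtracting sphere 1 from 2 and 3
linear system: -0.6860x+0.5090y = 0.0235−0.2331z; -0.6860x+-0.5090y = 0.0235−0.2331z
det = 0.6983;  x = -0.0342+0.3398z,  y = 0.0000+0.0000z
sphere 1 gives Az²+Bz+C=0 with A=1.1155, B=0.1698, C=-0.0228;  B²−4AC=0.1304;  roots -0.2379, 0.0857;  negative root z = -0.2379
x = -0.1151, y = 0.0000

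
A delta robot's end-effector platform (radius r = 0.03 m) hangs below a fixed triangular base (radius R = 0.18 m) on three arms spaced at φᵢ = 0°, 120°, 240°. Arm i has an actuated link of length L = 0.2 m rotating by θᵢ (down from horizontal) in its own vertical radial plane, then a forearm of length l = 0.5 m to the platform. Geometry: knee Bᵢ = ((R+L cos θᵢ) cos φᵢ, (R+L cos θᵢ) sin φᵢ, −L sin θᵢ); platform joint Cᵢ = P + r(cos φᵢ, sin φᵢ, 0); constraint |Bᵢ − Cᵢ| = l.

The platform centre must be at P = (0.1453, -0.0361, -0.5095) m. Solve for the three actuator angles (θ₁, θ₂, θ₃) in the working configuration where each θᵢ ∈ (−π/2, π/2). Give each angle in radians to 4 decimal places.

rotate P by −φ1: (0.1453, -0.0361, -0.5095)
  A=0.0047, B=-0.5095, C=(l²−L²−A²−y'²−z²)/(2L)=-0.1273
  γ=atan2(-0.5095,0.0047)=-1.5616;  ψ=arccos(-0.2498)=1.8233;  θ1=γ+ψ≈0.2617
arm 2 (φ=120.0°): x'=-0.1039, y'=-0.1078
  e−x'=0.2539;  (l²−L²−(e−x')²−y'²−z²)/2L = -0.3142
  √(A²+B²)=0.5693;  θ2 = -1.1085+2.1555 ≈ 1.0470
rotate P by −φ3: (-0.0414, 0.1439, -0.5095)
  A cos θ + B sin θ = C:  0.1914·cos θ + -0.5095·sin θ = -0.2673
  γ=atan2(-0.5095,0.1914)=-1.2115;  ψ=arccos(-0.4911)=2.0842;  θ3=γ+ψ≈0.8727

θ₁ = 0.2617, θ₂ = 1.0470, θ₃ = 0.8727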